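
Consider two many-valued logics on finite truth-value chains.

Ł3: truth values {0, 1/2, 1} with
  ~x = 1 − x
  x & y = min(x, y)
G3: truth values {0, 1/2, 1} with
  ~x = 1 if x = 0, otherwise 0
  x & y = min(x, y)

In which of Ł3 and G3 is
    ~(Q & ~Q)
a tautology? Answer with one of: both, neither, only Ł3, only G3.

In Ł3: at Q = 1/2 the value is 1/2 — not a tautology.
In G3: every assignment gives 1 — tautology.

only G3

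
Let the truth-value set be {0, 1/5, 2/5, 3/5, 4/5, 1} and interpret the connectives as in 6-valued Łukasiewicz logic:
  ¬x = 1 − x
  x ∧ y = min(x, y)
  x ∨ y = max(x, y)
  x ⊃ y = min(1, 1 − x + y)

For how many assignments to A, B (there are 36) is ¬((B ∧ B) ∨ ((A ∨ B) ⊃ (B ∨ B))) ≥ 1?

1

value 1: 1 assignment (counts)
value 4/5: 2 assignments
value 3/5: 3 assignments
value 2/5: 4 assignments
value 1/5: 5 assignments
value 0: 21 assignments
So 1 of the 36 assignments meets the threshold.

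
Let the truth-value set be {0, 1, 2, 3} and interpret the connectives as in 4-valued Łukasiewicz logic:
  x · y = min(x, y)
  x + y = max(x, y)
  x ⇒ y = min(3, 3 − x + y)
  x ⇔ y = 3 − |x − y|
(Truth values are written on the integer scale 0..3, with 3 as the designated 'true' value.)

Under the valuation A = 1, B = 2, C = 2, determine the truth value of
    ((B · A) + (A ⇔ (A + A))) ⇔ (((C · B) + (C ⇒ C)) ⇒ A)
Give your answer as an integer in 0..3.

1

B · A = 2 · 1 = 1
A + A = 1 + 1 = 1
A ⇔ (A + A) = 1 ⇔ 1 = 3
(B · A) + (A ⇔ (A + A)) = 1 + 3 = 3
C · B = 2 · 2 = 2
C ⇒ C = 2 ⇒ 2 = 3
(C · B) + (C ⇒ C) = 2 + 3 = 3
((C · B) + (C ⇒ C)) ⇒ A = 3 ⇒ 1 = 1
((B · A) + (A ⇔ (A + A))) ⇔ (((C · B) + (C ⇒ C)) ⇒ A) = 3 ⇔ 1 = 1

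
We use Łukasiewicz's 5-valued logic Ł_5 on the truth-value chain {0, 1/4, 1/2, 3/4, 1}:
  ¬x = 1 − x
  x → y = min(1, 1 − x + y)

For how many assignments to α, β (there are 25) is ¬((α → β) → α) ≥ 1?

value 1: 5 assignments (counts)
value 3/4: 4 assignments
value 1/2: 4 assignments
value 1/4: 3 assignments
value 0: 9 assignments
So 5 of the 25 assignments meet the threshold.

5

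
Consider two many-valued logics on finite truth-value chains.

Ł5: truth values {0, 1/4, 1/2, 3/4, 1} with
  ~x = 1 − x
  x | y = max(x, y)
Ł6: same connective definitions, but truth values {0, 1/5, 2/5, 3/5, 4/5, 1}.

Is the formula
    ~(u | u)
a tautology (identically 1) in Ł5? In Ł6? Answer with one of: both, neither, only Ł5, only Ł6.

In Ł5: at u = 1/4 the value is 3/4 — not a tautology.
In Ł6: at u = 1/5 the value is 4/5 — not a tautology.

neither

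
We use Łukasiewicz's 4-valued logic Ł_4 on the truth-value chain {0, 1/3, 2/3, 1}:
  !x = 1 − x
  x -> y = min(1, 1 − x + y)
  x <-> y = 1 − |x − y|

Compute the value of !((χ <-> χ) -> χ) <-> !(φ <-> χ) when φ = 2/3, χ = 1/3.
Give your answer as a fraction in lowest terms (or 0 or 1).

χ <-> χ = 1/3 <-> 1/3 = 1
(χ <-> χ) -> χ = 1 -> 1/3 = 1/3
!((χ <-> χ) -> χ) = !1/3 = 2/3
φ <-> χ = 2/3 <-> 1/3 = 2/3
!(φ <-> χ) = !2/3 = 1/3
!((χ <-> χ) -> χ) <-> !(φ <-> χ) = 2/3 <-> 1/3 = 2/3

2/3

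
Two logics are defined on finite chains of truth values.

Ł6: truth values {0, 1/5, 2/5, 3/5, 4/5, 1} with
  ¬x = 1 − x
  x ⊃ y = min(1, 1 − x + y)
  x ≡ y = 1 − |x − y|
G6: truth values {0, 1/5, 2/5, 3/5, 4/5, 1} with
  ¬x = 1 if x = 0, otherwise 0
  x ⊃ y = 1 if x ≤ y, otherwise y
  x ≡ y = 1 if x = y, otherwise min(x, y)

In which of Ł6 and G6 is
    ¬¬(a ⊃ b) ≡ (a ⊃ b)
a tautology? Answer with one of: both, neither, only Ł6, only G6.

only Ł6

In Ł6: every assignment gives 1 — tautology.
In G6: at a = 2/5, b = 1/5 the value is 1/5 — not a tautology.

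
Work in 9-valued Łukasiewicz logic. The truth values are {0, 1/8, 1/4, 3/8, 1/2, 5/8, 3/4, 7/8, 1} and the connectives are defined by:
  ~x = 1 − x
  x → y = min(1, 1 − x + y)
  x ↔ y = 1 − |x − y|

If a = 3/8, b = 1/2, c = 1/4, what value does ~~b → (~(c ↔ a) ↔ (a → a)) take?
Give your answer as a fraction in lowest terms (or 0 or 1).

~b = ~1/2 = 1/2
~~b = ~1/2 = 1/2
c ↔ a = 1/4 ↔ 3/8 = 7/8
~(c ↔ a) = ~7/8 = 1/8
a → a = 3/8 → 3/8 = 1
~(c ↔ a) ↔ (a → a) = 1/8 ↔ 1 = 1/8
~~b → (~(c ↔ a) ↔ (a → a)) = 1/2 → 1/8 = 5/8

5/8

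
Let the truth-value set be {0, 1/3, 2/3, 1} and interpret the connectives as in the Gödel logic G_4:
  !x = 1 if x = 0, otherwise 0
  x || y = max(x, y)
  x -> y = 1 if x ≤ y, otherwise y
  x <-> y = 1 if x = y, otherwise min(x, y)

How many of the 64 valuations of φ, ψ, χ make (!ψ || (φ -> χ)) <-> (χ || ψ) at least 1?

26

value 1: 26 assignments (counts)
value 2/3: 14 assignments
value 1/3: 11 assignments
value 0: 13 assignments
So 26 of the 64 assignments meet the threshold.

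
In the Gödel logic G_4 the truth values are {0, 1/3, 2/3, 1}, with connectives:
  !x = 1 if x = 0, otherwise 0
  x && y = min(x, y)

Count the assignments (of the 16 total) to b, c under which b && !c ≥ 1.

b = 0, c = 0 ↦ 0  <
b = 0, c = 1/3 ↦ 0  <
b = 0, c = 2/3 ↦ 0  <
b = 0, c = 1 ↦ 0  <
b = 1/3, c = 0 ↦ 1/3  <
b = 1/3, c = 1/3 ↦ 0  <
b = 1/3, c = 2/3 ↦ 0  <
b = 1/3, c = 1 ↦ 0  <
b = 2/3, c = 0 ↦ 2/3  <
b = 2/3, c = 1/3 ↦ 0  <
b = 2/3, c = 2/3 ↦ 0  <
b = 2/3, c = 1 ↦ 0  <
b = 1, c = 0 ↦ 1  ≥
b = 1, c = 1/3 ↦ 0  <
b = 1, c = 2/3 ↦ 0  <
b = 1, c = 1 ↦ 0  <
So 1 of the 16 assignments meets the threshold.

1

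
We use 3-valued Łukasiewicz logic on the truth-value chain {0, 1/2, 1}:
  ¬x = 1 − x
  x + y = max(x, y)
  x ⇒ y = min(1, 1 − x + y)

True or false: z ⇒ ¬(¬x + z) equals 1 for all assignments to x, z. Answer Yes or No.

No

Counterexample: take x = 0, z = 1/2.
¬x = ¬0 = 1
¬x + z = 1 + 1/2 = 1
¬(¬x + z) = ¬1 = 0
z ⇒ ¬(¬x + z) = 1/2 ⇒ 0 = 1/2
This gives 1/2 ≠ 1.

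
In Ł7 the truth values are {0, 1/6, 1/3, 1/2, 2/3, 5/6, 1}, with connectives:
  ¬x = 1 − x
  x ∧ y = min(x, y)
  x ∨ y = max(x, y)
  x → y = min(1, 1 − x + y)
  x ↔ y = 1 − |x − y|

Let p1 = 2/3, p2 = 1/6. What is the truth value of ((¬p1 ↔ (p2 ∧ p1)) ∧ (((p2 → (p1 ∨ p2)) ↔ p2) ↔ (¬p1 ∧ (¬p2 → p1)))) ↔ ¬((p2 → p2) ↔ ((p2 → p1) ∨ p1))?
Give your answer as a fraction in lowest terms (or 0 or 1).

1/6

¬p1 = ¬2/3 = 1/3
p2 ∧ p1 = 1/6 ∧ 2/3 = 1/6
¬p1 ↔ (p2 ∧ p1) = 1/3 ↔ 1/6 = 5/6
p1 ∨ p2 = 2/3 ∨ 1/6 = 2/3
p2 → (p1 ∨ p2) = 1/6 → 2/3 = 1
(p2 → (p1 ∨ p2)) ↔ p2 = 1 ↔ 1/6 = 1/6
¬p1 = ¬2/3 = 1/3
¬p2 = ¬1/6 = 5/6
¬p2 → p1 = 5/6 → 2/3 = 5/6
¬p1 ∧ (¬p2 → p1) = 1/3 ∧ 5/6 = 1/3
((p2 → (p1 ∨ p2)) ↔ p2) ↔ (¬p1 ∧ (¬p2 → p1)) = 1/6 ↔ 1/3 = 5/6
(¬p1 ↔ (p2 ∧ p1)) ∧ (((p2 → (p1 ∨ p2)) ↔ p2) ↔ (¬p1 ∧ (¬p2 → p1))) = 5/6 ∧ 5/6 = 5/6
p2 → p2 = 1/6 → 1/6 = 1
p2 → p1 = 1/6 → 2/3 = 1
(p2 → p1) ∨ p1 = 1 ∨ 2/3 = 1
(p2 → p2) ↔ ((p2 → p1) ∨ p1) = 1 ↔ 1 = 1
¬((p2 → p2) ↔ ((p2 → p1) ∨ p1)) = ¬1 = 0
((¬p1 ↔ (p2 ∧ p1)) ∧ (((p2 → (p1 ∨ p2)) ↔ p2) ↔ (¬p1 ∧ (¬p2 → p1)))) ↔ ¬((p2 → p2) ↔ ((p2 → p1) ∨ p1)) = 5/6 ↔ 0 = 1/6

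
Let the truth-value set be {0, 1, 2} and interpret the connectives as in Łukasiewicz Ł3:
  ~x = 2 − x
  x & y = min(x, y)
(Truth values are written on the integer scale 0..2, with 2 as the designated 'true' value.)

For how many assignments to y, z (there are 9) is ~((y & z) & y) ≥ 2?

y = 0, z = 0 ↦ 2  ≥
y = 0, z = 1 ↦ 2  ≥
y = 0, z = 2 ↦ 2  ≥
y = 1, z = 0 ↦ 2  ≥
y = 1, z = 1 ↦ 1  <
y = 1, z = 2 ↦ 1  <
y = 2, z = 0 ↦ 2  ≥
y = 2, z = 1 ↦ 1  <
y = 2, z = 2 ↦ 0  <
So 5 of the 9 assignments meet the threshold.

5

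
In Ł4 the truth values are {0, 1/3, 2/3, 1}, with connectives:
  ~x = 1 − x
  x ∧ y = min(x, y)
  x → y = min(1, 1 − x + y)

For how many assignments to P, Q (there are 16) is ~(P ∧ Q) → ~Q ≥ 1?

P = 0, Q = 0 ↦ 1  ≥
P = 0, Q = 1/3 ↦ 2/3  <
P = 0, Q = 2/3 ↦ 1/3  <
P = 0, Q = 1 ↦ 0  <
P = 1/3, Q = 0 ↦ 1  ≥
P = 1/3, Q = 1/3 ↦ 1  ≥
P = 1/3, Q = 2/3 ↦ 2/3  <
P = 1/3, Q = 1 ↦ 1/3  <
P = 2/3, Q = 0 ↦ 1  ≥
P = 2/3, Q = 1/3 ↦ 1  ≥
P = 2/3, Q = 2/3 ↦ 1  ≥
P = 2/3, Q = 1 ↦ 2/3  <
P = 1, Q = 0 ↦ 1  ≥
P = 1, Q = 1/3 ↦ 1  ≥
P = 1, Q = 2/3 ↦ 1  ≥
P = 1, Q = 1 ↦ 1  ≥
So 10 of the 16 assignments meet the threshold.

10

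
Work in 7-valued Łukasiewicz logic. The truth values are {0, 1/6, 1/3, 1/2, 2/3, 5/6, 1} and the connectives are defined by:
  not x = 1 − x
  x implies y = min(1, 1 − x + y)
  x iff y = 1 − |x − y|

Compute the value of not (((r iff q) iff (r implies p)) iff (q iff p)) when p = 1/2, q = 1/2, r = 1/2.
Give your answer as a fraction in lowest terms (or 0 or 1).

0

r iff q = 1/2 iff 1/2 = 1
r implies p = 1/2 implies 1/2 = 1
(r iff q) iff (r implies p) = 1 iff 1 = 1
q iff p = 1/2 iff 1/2 = 1
((r iff q) iff (r implies p)) iff (q iff p) = 1 iff 1 = 1
not (((r iff q) iff (r implies p)) iff (q iff p)) = not 1 = 0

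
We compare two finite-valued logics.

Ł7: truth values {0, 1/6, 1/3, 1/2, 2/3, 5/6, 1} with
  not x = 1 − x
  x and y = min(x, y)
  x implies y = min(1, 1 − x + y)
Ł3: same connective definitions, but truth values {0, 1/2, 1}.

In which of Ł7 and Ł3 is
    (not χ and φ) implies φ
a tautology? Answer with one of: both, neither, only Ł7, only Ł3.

In Ł7: every assignment gives 1 — tautology.
In Ł3: every assignment gives 1 — tautology.

both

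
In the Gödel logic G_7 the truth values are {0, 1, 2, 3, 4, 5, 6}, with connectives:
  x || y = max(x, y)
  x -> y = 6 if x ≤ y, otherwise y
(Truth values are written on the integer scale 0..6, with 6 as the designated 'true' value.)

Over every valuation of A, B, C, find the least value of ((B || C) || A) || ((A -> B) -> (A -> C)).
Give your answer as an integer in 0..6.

Take A = 1, B = 1, C = 0:
B || C = 1 || 0 = 1
(B || C) || A = 1 || 1 = 1
A -> B = 1 -> 1 = 6
A -> C = 1 -> 0 = 0
(A -> B) -> (A -> C) = 6 -> 0 = 0
((B || C) || A) || ((A -> B) -> (A -> C)) = 1 || 0 = 1
No assignment yields a value below 1, so this is the minimum.

1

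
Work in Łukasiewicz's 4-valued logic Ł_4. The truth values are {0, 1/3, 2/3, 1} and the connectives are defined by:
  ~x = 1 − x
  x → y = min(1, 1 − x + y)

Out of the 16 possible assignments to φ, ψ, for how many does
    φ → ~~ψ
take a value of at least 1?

10

φ = 0, ψ = 0 ↦ 1  ≥
φ = 0, ψ = 1/3 ↦ 1  ≥
φ = 0, ψ = 2/3 ↦ 1  ≥
φ = 0, ψ = 1 ↦ 1  ≥
φ = 1/3, ψ = 0 ↦ 2/3  <
φ = 1/3, ψ = 1/3 ↦ 1  ≥
φ = 1/3, ψ = 2/3 ↦ 1  ≥
φ = 1/3, ψ = 1 ↦ 1  ≥
φ = 2/3, ψ = 0 ↦ 1/3  <
φ = 2/3, ψ = 1/3 ↦ 2/3  <
φ = 2/3, ψ = 2/3 ↦ 1  ≥
φ = 2/3, ψ = 1 ↦ 1  ≥
φ = 1, ψ = 0 ↦ 0  <
φ = 1, ψ = 1/3 ↦ 1/3  <
φ = 1, ψ = 2/3 ↦ 2/3  <
φ = 1, ψ = 1 ↦ 1  ≥
So 10 of the 16 assignments meet the threshold.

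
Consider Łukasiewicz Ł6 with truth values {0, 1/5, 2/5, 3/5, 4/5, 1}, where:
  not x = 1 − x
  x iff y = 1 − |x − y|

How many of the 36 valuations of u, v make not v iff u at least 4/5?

value 1: 6 assignments (counts)
value 4/5: 10 assignments (counts)
value 3/5: 8 assignments
value 2/5: 6 assignments
value 1/5: 4 assignments
value 0: 2 assignments
So 16 of the 36 assignments meet the threshold.

16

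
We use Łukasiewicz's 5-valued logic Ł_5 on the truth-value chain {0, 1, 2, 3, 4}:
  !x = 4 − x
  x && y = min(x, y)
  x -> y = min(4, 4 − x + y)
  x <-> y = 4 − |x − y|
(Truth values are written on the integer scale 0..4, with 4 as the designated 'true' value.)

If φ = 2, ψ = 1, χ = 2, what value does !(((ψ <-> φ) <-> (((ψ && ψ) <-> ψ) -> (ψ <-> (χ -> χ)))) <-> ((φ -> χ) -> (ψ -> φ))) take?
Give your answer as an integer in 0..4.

ψ <-> φ = 1 <-> 2 = 3
ψ && ψ = 1 && 1 = 1
(ψ && ψ) <-> ψ = 1 <-> 1 = 4
χ -> χ = 2 -> 2 = 4
ψ <-> (χ -> χ) = 1 <-> 4 = 1
((ψ && ψ) <-> ψ) -> (ψ <-> (χ -> χ)) = 4 -> 1 = 1
(ψ <-> φ) <-> (((ψ && ψ) <-> ψ) -> (ψ <-> (χ -> χ))) = 3 <-> 1 = 2
φ -> χ = 2 -> 2 = 4
ψ -> φ = 1 -> 2 = 4
(φ -> χ) -> (ψ -> φ) = 4 -> 4 = 4
((ψ <-> φ) <-> (((ψ && ψ) <-> ψ) -> (ψ <-> (χ -> χ)))) <-> ((φ -> χ) -> (ψ -> φ)) = 2 <-> 4 = 2
!(((ψ <-> φ) <-> (((ψ && ψ) <-> ψ) -> (ψ <-> (χ -> χ)))) <-> ((φ -> χ) -> (ψ -> φ))) = !2 = 2

2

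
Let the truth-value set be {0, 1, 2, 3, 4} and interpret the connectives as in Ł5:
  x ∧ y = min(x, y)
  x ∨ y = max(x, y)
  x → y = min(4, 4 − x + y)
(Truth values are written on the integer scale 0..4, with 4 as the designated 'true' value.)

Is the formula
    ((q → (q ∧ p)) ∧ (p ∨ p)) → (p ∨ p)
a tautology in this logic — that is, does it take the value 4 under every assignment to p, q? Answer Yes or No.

At p = 4, q = 1, for instance:
q ∧ p = 1 ∧ 4 = 1
q → (q ∧ p) = 1 → 1 = 4
p ∨ p = 4 ∨ 4 = 4
(q → (q ∧ p)) ∧ (p ∨ p) = 4 ∧ 4 = 4
((q → (q ∧ p)) ∧ (p ∨ p)) → (p ∨ p) = 4 → 4 = 4
and checking the remaining 24 assignments likewise gives ≥ 4 in every case.

Yes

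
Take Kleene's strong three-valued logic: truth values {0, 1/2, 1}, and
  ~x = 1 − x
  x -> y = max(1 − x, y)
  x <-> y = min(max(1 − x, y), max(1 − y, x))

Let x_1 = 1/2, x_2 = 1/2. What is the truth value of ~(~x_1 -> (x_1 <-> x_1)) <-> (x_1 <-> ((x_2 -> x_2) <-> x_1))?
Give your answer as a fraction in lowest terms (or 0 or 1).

~x_1 = ~1/2 = 1/2
x_1 <-> x_1 = 1/2 <-> 1/2 = 1/2
~x_1 -> (x_1 <-> x_1) = 1/2 -> 1/2 = 1/2
~(~x_1 -> (x_1 <-> x_1)) = ~1/2 = 1/2
x_2 -> x_2 = 1/2 -> 1/2 = 1/2
(x_2 -> x_2) <-> x_1 = 1/2 <-> 1/2 = 1/2
x_1 <-> ((x_2 -> x_2) <-> x_1) = 1/2 <-> 1/2 = 1/2
~(~x_1 -> (x_1 <-> x_1)) <-> (x_1 <-> ((x_2 -> x_2) <-> x_1)) = 1/2 <-> 1/2 = 1/2

1/2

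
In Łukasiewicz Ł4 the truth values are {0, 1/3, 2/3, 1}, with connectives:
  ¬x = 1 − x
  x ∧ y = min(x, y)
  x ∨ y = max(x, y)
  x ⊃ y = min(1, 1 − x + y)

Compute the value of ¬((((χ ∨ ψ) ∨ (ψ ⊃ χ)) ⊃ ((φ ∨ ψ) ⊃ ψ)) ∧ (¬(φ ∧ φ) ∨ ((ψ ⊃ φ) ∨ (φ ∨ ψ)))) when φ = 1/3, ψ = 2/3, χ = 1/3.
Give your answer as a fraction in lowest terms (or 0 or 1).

χ ∨ ψ = 1/3 ∨ 2/3 = 2/3
ψ ⊃ χ = 2/3 ⊃ 1/3 = 2/3
(χ ∨ ψ) ∨ (ψ ⊃ χ) = 2/3 ∨ 2/3 = 2/3
φ ∨ ψ = 1/3 ∨ 2/3 = 2/3
(φ ∨ ψ) ⊃ ψ = 2/3 ⊃ 2/3 = 1
((χ ∨ ψ) ∨ (ψ ⊃ χ)) ⊃ ((φ ∨ ψ) ⊃ ψ) = 2/3 ⊃ 1 = 1
φ ∧ φ = 1/3 ∧ 1/3 = 1/3
¬(φ ∧ φ) = ¬1/3 = 2/3
ψ ⊃ φ = 2/3 ⊃ 1/3 = 2/3
φ ∨ ψ = 1/3 ∨ 2/3 = 2/3
(ψ ⊃ φ) ∨ (φ ∨ ψ) = 2/3 ∨ 2/3 = 2/3
¬(φ ∧ φ) ∨ ((ψ ⊃ φ) ∨ (φ ∨ ψ)) = 2/3 ∨ 2/3 = 2/3
(((χ ∨ ψ) ∨ (ψ ⊃ χ)) ⊃ ((φ ∨ ψ) ⊃ ψ)) ∧ (¬(φ ∧ φ) ∨ ((ψ ⊃ φ) ∨ (φ ∨ ψ))) = 1 ∧ 2/3 = 2/3
¬((((χ ∨ ψ) ∨ (ψ ⊃ χ)) ⊃ ((φ ∨ ψ) ⊃ ψ)) ∧ (¬(φ ∧ φ) ∨ ((ψ ⊃ φ) ∨ (φ ∨ ψ)))) = ¬2/3 = 1/3

1/3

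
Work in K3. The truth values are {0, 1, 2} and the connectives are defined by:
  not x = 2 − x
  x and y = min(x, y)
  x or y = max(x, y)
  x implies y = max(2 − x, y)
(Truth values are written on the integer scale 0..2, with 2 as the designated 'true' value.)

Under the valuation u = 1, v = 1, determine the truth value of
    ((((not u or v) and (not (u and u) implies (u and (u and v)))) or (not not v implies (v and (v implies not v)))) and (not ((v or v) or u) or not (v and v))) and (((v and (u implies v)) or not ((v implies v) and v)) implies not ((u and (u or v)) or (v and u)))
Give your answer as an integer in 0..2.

not u = not 1 = 1
not u or v = 1 or 1 = 1
u and u = 1 and 1 = 1
not (u and u) = not 1 = 1
u and v = 1 and 1 = 1
u and (u and v) = 1 and 1 = 1
not (u and u) implies (u and (u and v)) = 1 implies 1 = 1
(not u or v) and (not (u and u) implies (u and (u and v))) = 1 and 1 = 1
not v = not 1 = 1
not not v = not 1 = 1
not v = not 1 = 1
v implies not v = 1 implies 1 = 1
v and (v implies not v) = 1 and 1 = 1
not not v implies (v and (v implies not v)) = 1 implies 1 = 1
((not u or v) and (not (u and u) implies (u and (u and v)))) or (not not v implies (v and (v implies not v))) = 1 or 1 = 1
v or v = 1 or 1 = 1
(v or v) or u = 1 or 1 = 1
not ((v or v) or u) = not 1 = 1
v and v = 1 and 1 = 1
not (v and v) = not 1 = 1
not ((v or v) or u) or not (v and v) = 1 or 1 = 1
(((not u or v) and (not (u and u) implies (u and (u and v)))) or (not not v implies (v and (v implies not v)))) and (not ((v or v) or u) or not (v and v)) = 1 and 1 = 1
u implies v = 1 implies 1 = 1
v and (u implies v) = 1 and 1 = 1
v implies v = 1 implies 1 = 1
(v implies v) and v = 1 and 1 = 1
not ((v implies v) and v) = not 1 = 1
(v and (u implies v)) or not ((v implies v) and v) = 1 or 1 = 1
u or v = 1 or 1 = 1
u and (u or v) = 1 and 1 = 1
v and u = 1 and 1 = 1
(u and (u or v)) or (v and u) = 1 or 1 = 1
not ((u and (u or v)) or (v and u)) = not 1 = 1
((v and (u implies v)) or not ((v implies v) and v)) implies not ((u and (u or v)) or (v and u)) = 1 implies 1 = 1
((((not u or v) and (not (u and u) implies (u and (u and v)))) or (not not v implies (v and (v implies not v)))) and (not ((v or v) or u) or not (v and v))) and (((v and (u implies v)) or not ((v implies v) and v)) implies not ((u and (u or v)) or (v and u))) = 1 and 1 = 1

1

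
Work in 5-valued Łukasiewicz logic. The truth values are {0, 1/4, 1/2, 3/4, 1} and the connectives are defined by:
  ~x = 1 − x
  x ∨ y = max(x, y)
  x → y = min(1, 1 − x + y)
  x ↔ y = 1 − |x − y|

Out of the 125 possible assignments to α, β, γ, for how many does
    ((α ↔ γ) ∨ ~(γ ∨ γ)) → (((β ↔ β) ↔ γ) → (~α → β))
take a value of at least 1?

value 1: 125 assignments (counts)
So 125 of the 125 assignments meet the threshold.

125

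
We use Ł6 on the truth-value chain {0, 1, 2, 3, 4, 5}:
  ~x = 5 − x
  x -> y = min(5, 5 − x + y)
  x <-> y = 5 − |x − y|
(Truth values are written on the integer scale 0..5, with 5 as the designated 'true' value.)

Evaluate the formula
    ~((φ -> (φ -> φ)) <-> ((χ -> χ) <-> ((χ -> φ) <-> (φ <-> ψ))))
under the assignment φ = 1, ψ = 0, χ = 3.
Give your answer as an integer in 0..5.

φ -> φ = 1 -> 1 = 5
φ -> (φ -> φ) = 1 -> 5 = 5
χ -> χ = 3 -> 3 = 5
χ -> φ = 3 -> 1 = 3
φ <-> ψ = 1 <-> 0 = 4
(χ -> φ) <-> (φ <-> ψ) = 3 <-> 4 = 4
(χ -> χ) <-> ((χ -> φ) <-> (φ <-> ψ)) = 5 <-> 4 = 4
(φ -> (φ -> φ)) <-> ((χ -> χ) <-> ((χ -> φ) <-> (φ <-> ψ))) = 5 <-> 4 = 4
~((φ -> (φ -> φ)) <-> ((χ -> χ) <-> ((χ -> φ) <-> (φ <-> ψ)))) = ~4 = 1

1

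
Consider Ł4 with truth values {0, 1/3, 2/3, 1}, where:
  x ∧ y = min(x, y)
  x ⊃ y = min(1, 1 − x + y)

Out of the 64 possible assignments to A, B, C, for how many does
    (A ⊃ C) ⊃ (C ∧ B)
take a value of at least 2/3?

value 1: 13 assignments (counts)
value 2/3: 19 assignments (counts)
value 1/3: 19 assignments
value 0: 13 assignments
So 32 of the 64 assignments meet the threshold.

32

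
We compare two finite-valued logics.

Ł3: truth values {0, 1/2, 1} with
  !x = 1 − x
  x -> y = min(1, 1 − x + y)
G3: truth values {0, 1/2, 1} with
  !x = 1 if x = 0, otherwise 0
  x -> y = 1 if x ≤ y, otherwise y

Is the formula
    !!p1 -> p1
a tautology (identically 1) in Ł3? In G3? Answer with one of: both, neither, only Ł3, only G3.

In Ł3: every assignment gives 1 — tautology.
In G3: at p1 = 1/2 the value is 1/2 — not a tautology.

only Ł3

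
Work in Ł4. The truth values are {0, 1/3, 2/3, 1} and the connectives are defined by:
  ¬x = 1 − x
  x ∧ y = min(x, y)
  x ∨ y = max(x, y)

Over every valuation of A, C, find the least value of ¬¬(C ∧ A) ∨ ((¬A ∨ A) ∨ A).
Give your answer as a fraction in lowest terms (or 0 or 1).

Take A = 1/3, C = 0:
C ∧ A = 0 ∧ 1/3 = 0
¬(C ∧ A) = ¬0 = 1
¬¬(C ∧ A) = ¬1 = 0
¬A = ¬1/3 = 2/3
¬A ∨ A = 2/3 ∨ 1/3 = 2/3
(¬A ∨ A) ∨ A = 2/3 ∨ 1/3 = 2/3
¬¬(C ∧ A) ∨ ((¬A ∨ A) ∨ A) = 0 ∨ 2/3 = 2/3
No assignment yields a value below 2/3, so this is the minimum.

2/3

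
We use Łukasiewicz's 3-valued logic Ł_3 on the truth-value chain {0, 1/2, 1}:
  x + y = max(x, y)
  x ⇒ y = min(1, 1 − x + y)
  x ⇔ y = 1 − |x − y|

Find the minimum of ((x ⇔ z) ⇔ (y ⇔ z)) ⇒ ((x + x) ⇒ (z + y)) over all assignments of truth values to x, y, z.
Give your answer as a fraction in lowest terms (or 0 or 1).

1/2

Take x = 1, y = 0, z = 1/2:
x ⇔ z = 1 ⇔ 1/2 = 1/2
y ⇔ z = 0 ⇔ 1/2 = 1/2
(x ⇔ z) ⇔ (y ⇔ z) = 1/2 ⇔ 1/2 = 1
x + x = 1 + 1 = 1
z + y = 1/2 + 0 = 1/2
(x + x) ⇒ (z + y) = 1 ⇒ 1/2 = 1/2
((x ⇔ z) ⇔ (y ⇔ z)) ⇒ ((x + x) ⇒ (z + y)) = 1 ⇒ 1/2 = 1/2
No assignment yields a value below 1/2, so this is the minimum.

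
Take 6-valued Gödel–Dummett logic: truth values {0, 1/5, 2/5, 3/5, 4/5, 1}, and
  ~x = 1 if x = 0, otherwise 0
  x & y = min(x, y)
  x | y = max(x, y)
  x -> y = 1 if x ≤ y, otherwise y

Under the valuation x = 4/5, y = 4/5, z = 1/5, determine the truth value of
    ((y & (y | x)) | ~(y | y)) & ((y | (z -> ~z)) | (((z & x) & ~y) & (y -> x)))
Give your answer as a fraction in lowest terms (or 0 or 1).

4/5

y | x = 4/5 | 4/5 = 4/5
y & (y | x) = 4/5 & 4/5 = 4/5
y | y = 4/5 | 4/5 = 4/5
~(y | y) = ~4/5 = 0
(y & (y | x)) | ~(y | y) = 4/5 | 0 = 4/5
~z = ~1/5 = 0
z -> ~z = 1/5 -> 0 = 0
y | (z -> ~z) = 4/5 | 0 = 4/5
z & x = 1/5 & 4/5 = 1/5
~y = ~4/5 = 0
(z & x) & ~y = 1/5 & 0 = 0
y -> x = 4/5 -> 4/5 = 1
((z & x) & ~y) & (y -> x) = 0 & 1 = 0
(y | (z -> ~z)) | (((z & x) & ~y) & (y -> x)) = 4/5 | 0 = 4/5
((y & (y | x)) | ~(y | y)) & ((y | (z -> ~z)) | (((z & x) & ~y) & (y -> x))) = 4/5 & 4/5 = 4/5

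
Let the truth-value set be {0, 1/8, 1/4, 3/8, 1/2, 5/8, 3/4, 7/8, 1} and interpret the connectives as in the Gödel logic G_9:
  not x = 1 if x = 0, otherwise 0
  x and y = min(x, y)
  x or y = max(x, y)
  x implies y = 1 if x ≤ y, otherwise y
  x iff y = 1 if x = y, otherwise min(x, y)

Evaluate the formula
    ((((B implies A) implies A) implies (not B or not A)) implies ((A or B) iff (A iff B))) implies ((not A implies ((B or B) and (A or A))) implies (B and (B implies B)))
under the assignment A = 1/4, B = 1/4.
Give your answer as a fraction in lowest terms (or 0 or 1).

B implies A = 1/4 implies 1/4 = 1
(B implies A) implies A = 1 implies 1/4 = 1/4
not B = not 1/4 = 0
not A = not 1/4 = 0
not B or not A = 0 or 0 = 0
((B implies A) implies A) implies (not B or not A) = 1/4 implies 0 = 0
A or B = 1/4 or 1/4 = 1/4
A iff B = 1/4 iff 1/4 = 1
(A or B) iff (A iff B) = 1/4 iff 1 = 1/4
(((B implies A) implies A) implies (not B or not A)) implies ((A or B) iff (A iff B)) = 0 implies 1/4 = 1
not A = not 1/4 = 0
B or B = 1/4 or 1/4 = 1/4
A or A = 1/4 or 1/4 = 1/4
(B or B) and (A or A) = 1/4 and 1/4 = 1/4
not A implies ((B or B) and (A or A)) = 0 implies 1/4 = 1
B implies B = 1/4 implies 1/4 = 1
B and (B implies B) = 1/4 and 1 = 1/4
(not A implies ((B or B) and (A or A))) implies (B and (B implies B)) = 1 implies 1/4 = 1/4
((((B implies A) implies A) implies (not B or not A)) implies ((A or B) iff (A iff B))) implies ((not A implies ((B or B) and (A or A))) implies (B and (B implies B))) = 1 implies 1/4 = 1/4

1/4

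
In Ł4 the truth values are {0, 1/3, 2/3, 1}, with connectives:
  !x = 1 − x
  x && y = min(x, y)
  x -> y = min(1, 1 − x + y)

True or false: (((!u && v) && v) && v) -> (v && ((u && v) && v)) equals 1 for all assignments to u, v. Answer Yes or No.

No

Counterexample: take u = 0, v = 1/3.
!u = !0 = 1
!u && v = 1 && 1/3 = 1/3
(!u && v) && v = 1/3 && 1/3 = 1/3
((!u && v) && v) && v = 1/3 && 1/3 = 1/3
u && v = 0 && 1/3 = 0
(u && v) && v = 0 && 1/3 = 0
v && ((u && v) && v) = 1/3 && 0 = 0
(((!u && v) && v) && v) -> (v && ((u && v) && v)) = 1/3 -> 0 = 2/3
This gives 2/3 ≠ 1.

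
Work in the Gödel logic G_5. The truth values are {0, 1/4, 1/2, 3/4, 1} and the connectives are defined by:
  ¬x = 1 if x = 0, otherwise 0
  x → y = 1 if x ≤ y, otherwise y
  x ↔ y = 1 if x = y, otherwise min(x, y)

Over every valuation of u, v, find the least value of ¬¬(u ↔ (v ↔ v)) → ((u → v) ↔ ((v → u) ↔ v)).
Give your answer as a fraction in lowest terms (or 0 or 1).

Take u = 1/4, v = 1/4:
v ↔ v = 1/4 ↔ 1/4 = 1
u ↔ (v ↔ v) = 1/4 ↔ 1 = 1/4
¬(u ↔ (v ↔ v)) = ¬1/4 = 0
¬¬(u ↔ (v ↔ v)) = ¬0 = 1
u → v = 1/4 → 1/4 = 1
v → u = 1/4 → 1/4 = 1
(v → u) ↔ v = 1 ↔ 1/4 = 1/4
(u → v) ↔ ((v → u) ↔ v) = 1 ↔ 1/4 = 1/4
¬¬(u ↔ (v ↔ v)) → ((u → v) ↔ ((v → u) ↔ v)) = 1 → 1/4 = 1/4
No assignment yields a value below 1/4, so this is the minimum.

1/4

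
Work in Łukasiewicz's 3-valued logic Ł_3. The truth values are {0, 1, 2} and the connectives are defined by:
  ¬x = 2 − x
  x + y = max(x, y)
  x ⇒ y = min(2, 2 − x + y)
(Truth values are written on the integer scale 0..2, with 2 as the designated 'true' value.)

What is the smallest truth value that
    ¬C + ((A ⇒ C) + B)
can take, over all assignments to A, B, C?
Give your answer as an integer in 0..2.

1

Take A = 2, B = 0, C = 1:
¬C = ¬1 = 1
A ⇒ C = 2 ⇒ 1 = 1
(A ⇒ C) + B = 1 + 0 = 1
¬C + ((A ⇒ C) + B) = 1 + 1 = 1
No assignment yields a value below 1, so this is the minimum.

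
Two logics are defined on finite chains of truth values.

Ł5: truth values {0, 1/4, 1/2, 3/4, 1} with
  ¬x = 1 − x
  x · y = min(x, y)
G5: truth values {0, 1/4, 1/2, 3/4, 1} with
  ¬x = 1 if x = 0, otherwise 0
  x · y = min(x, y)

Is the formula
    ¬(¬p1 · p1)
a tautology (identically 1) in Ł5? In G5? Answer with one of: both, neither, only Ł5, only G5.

only G5

In Ł5: at p1 = 1/4 the value is 3/4 — not a tautology.
In G5: every assignment gives 1 — tautology.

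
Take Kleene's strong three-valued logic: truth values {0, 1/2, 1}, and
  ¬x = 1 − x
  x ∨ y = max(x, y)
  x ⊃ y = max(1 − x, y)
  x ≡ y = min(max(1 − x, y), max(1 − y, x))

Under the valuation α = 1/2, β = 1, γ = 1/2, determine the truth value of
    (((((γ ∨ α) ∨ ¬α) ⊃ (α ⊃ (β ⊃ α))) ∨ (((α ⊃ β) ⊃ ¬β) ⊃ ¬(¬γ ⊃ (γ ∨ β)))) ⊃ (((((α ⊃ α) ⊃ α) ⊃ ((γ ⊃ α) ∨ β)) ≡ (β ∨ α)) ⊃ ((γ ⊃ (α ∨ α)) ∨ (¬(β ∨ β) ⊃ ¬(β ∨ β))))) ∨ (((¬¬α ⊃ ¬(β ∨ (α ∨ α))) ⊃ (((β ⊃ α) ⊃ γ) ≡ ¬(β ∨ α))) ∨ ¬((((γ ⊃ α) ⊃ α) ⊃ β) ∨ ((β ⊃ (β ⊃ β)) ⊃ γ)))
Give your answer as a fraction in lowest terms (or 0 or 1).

1

γ ∨ α = 1/2 ∨ 1/2 = 1/2
¬α = ¬1/2 = 1/2
(γ ∨ α) ∨ ¬α = 1/2 ∨ 1/2 = 1/2
β ⊃ α = 1 ⊃ 1/2 = 1/2
α ⊃ (β ⊃ α) = 1/2 ⊃ 1/2 = 1/2
((γ ∨ α) ∨ ¬α) ⊃ (α ⊃ (β ⊃ α)) = 1/2 ⊃ 1/2 = 1/2
α ⊃ β = 1/2 ⊃ 1 = 1
¬β = ¬1 = 0
(α ⊃ β) ⊃ ¬β = 1 ⊃ 0 = 0
¬γ = ¬1/2 = 1/2
γ ∨ β = 1/2 ∨ 1 = 1
¬γ ⊃ (γ ∨ β) = 1/2 ⊃ 1 = 1
¬(¬γ ⊃ (γ ∨ β)) = ¬1 = 0
((α ⊃ β) ⊃ ¬β) ⊃ ¬(¬γ ⊃ (γ ∨ β)) = 0 ⊃ 0 = 1
(((γ ∨ α) ∨ ¬α) ⊃ (α ⊃ (β ⊃ α))) ∨ (((α ⊃ β) ⊃ ¬β) ⊃ ¬(¬γ ⊃ (γ ∨ β))) = 1/2 ∨ 1 = 1
α ⊃ α = 1/2 ⊃ 1/2 = 1/2
(α ⊃ α) ⊃ α = 1/2 ⊃ 1/2 = 1/2
γ ⊃ α = 1/2 ⊃ 1/2 = 1/2
(γ ⊃ α) ∨ β = 1/2 ∨ 1 = 1
((α ⊃ α) ⊃ α) ⊃ ((γ ⊃ α) ∨ β) = 1/2 ⊃ 1 = 1
β ∨ α = 1 ∨ 1/2 = 1
(((α ⊃ α) ⊃ α) ⊃ ((γ ⊃ α) ∨ β)) ≡ (β ∨ α) = 1 ≡ 1 = 1
α ∨ α = 1/2 ∨ 1/2 = 1/2
γ ⊃ (α ∨ α) = 1/2 ⊃ 1/2 = 1/2
β ∨ β = 1 ∨ 1 = 1
¬(β ∨ β) = ¬1 = 0
β ∨ β = 1 ∨ 1 = 1
¬(β ∨ β) = ¬1 = 0
¬(β ∨ β) ⊃ ¬(β ∨ β) = 0 ⊃ 0 = 1
(γ ⊃ (α ∨ α)) ∨ (¬(β ∨ β) ⊃ ¬(β ∨ β)) = 1/2 ∨ 1 = 1
((((α ⊃ α) ⊃ α) ⊃ ((γ ⊃ α) ∨ β)) ≡ (β ∨ α)) ⊃ ((γ ⊃ (α ∨ α)) ∨ (¬(β ∨ β) ⊃ ¬(β ∨ β))) = 1 ⊃ 1 = 1
((((γ ∨ α) ∨ ¬α) ⊃ (α ⊃ (β ⊃ α))) ∨ (((α ⊃ β) ⊃ ¬β) ⊃ ¬(¬γ ⊃ (γ ∨ β)))) ⊃ (((((α ⊃ α) ⊃ α) ⊃ ((γ ⊃ α) ∨ β)) ≡ (β ∨ α)) ⊃ ((γ ⊃ (α ∨ α)) ∨ (¬(β ∨ β) ⊃ ¬(β ∨ β)))) = 1 ⊃ 1 = 1
¬α = ¬1/2 = 1/2
¬¬α = ¬1/2 = 1/2
α ∨ α = 1/2 ∨ 1/2 = 1/2
β ∨ (α ∨ α) = 1 ∨ 1/2 = 1
¬(β ∨ (α ∨ α)) = ¬1 = 0
¬¬α ⊃ ¬(β ∨ (α ∨ α)) = 1/2 ⊃ 0 = 1/2
β ⊃ α = 1 ⊃ 1/2 = 1/2
(β ⊃ α) ⊃ γ = 1/2 ⊃ 1/2 = 1/2
β ∨ α = 1 ∨ 1/2 = 1
¬(β ∨ α) = ¬1 = 0
((β ⊃ α) ⊃ γ) ≡ ¬(β ∨ α) = 1/2 ≡ 0 = 1/2
(¬¬α ⊃ ¬(β ∨ (α ∨ α))) ⊃ (((β ⊃ α) ⊃ γ) ≡ ¬(β ∨ α)) = 1/2 ⊃ 1/2 = 1/2
γ ⊃ α = 1/2 ⊃ 1/2 = 1/2
(γ ⊃ α) ⊃ α = 1/2 ⊃ 1/2 = 1/2
((γ ⊃ α) ⊃ α) ⊃ β = 1/2 ⊃ 1 = 1
β ⊃ β = 1 ⊃ 1 = 1
β ⊃ (β ⊃ β) = 1 ⊃ 1 = 1
(β ⊃ (β ⊃ β)) ⊃ γ = 1 ⊃ 1/2 = 1/2
(((γ ⊃ α) ⊃ α) ⊃ β) ∨ ((β ⊃ (β ⊃ β)) ⊃ γ) = 1 ∨ 1/2 = 1
¬((((γ ⊃ α) ⊃ α) ⊃ β) ∨ ((β ⊃ (β ⊃ β)) ⊃ γ)) = ¬1 = 0
((¬¬α ⊃ ¬(β ∨ (α ∨ α))) ⊃ (((β ⊃ α) ⊃ γ) ≡ ¬(β ∨ α))) ∨ ¬((((γ ⊃ α) ⊃ α) ⊃ β) ∨ ((β ⊃ (β ⊃ β)) ⊃ γ)) = 1/2 ∨ 0 = 1/2
(((((γ ∨ α) ∨ ¬α) ⊃ (α ⊃ (β ⊃ α))) ∨ (((α ⊃ β) ⊃ ¬β) ⊃ ¬(¬γ ⊃ (γ ∨ β)))) ⊃ (((((α ⊃ α) ⊃ α) ⊃ ((γ ⊃ α) ∨ β)) ≡ (β ∨ α)) ⊃ ((γ ⊃ (α ∨ α)) ∨ (¬(β ∨ β) ⊃ ¬(β ∨ β))))) ∨ (((¬¬α ⊃ ¬(β ∨ (α ∨ α))) ⊃ (((β ⊃ α) ⊃ γ) ≡ ¬(β ∨ α))) ∨ ¬((((γ ⊃ α) ⊃ α) ⊃ β) ∨ ((β ⊃ (β ⊃ β)) ⊃ γ))) = 1 ∨ 1/2 = 1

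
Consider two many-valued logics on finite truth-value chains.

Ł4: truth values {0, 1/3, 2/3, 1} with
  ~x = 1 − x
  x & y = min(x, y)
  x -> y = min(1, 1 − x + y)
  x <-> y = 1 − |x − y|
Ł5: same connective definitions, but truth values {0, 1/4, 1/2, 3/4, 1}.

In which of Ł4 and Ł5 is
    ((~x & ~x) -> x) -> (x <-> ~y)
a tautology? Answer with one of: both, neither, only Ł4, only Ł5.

In Ł4: at x = 1/3, y = 0 the value is 2/3 — not a tautology.
In Ł5: at x = 1/4, y = 0 the value is 3/4 — not a tautology.

neither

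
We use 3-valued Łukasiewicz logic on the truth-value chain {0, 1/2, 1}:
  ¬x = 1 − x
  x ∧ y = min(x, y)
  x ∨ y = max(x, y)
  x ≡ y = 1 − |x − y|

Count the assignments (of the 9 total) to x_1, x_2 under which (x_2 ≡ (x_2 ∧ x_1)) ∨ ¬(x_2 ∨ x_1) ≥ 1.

6

x_1 = 0, x_2 = 0 ↦ 1  ≥
x_1 = 0, x_2 = 1/2 ↦ 1/2  <
x_1 = 0, x_2 = 1 ↦ 0  <
x_1 = 1/2, x_2 = 0 ↦ 1  ≥
x_1 = 1/2, x_2 = 1/2 ↦ 1  ≥
x_1 = 1/2, x_2 = 1 ↦ 1/2  <
x_1 = 1, x_2 = 0 ↦ 1  ≥
x_1 = 1, x_2 = 1/2 ↦ 1  ≥
x_1 = 1, x_2 = 1 ↦ 1  ≥
So 6 of the 9 assignments meet the threshold.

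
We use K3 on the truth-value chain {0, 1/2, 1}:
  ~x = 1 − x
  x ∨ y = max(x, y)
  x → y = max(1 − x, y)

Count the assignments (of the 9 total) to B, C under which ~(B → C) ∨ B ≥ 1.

3

B = 0, C = 0 ↦ 0  <
B = 0, C = 1/2 ↦ 0  <
B = 0, C = 1 ↦ 0  <
B = 1/2, C = 0 ↦ 1/2  <
B = 1/2, C = 1/2 ↦ 1/2  <
B = 1/2, C = 1 ↦ 1/2  <
B = 1, C = 0 ↦ 1  ≥
B = 1, C = 1/2 ↦ 1  ≥
B = 1, C = 1 ↦ 1  ≥
So 3 of the 9 assignments meet the threshold.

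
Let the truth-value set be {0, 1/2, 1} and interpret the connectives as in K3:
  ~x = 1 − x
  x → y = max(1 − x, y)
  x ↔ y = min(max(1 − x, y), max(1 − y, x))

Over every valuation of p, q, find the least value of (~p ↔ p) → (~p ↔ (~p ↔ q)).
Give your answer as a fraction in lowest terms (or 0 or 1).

1/2

Take p = 1/2, q = 0:
~p = ~1/2 = 1/2
~p ↔ p = 1/2 ↔ 1/2 = 1/2
~p = ~1/2 = 1/2
~p = ~1/2 = 1/2
~p ↔ q = 1/2 ↔ 0 = 1/2
~p ↔ (~p ↔ q) = 1/2 ↔ 1/2 = 1/2
(~p ↔ p) → (~p ↔ (~p ↔ q)) = 1/2 → 1/2 = 1/2
No assignment yields a value below 1/2, so this is the minimum.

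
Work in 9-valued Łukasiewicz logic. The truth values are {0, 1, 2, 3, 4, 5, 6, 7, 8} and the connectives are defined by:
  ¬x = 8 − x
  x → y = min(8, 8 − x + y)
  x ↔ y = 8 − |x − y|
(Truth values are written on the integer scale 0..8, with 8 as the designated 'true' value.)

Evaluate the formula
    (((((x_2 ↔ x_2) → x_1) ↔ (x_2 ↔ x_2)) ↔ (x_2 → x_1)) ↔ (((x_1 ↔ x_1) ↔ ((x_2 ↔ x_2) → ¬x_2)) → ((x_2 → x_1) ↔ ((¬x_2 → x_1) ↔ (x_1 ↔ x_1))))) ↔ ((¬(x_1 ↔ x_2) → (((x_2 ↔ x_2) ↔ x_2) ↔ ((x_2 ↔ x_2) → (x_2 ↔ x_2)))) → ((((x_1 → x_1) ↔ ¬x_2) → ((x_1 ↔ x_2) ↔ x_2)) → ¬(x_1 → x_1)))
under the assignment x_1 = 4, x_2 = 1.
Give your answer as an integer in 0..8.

x_2 ↔ x_2 = 1 ↔ 1 = 8
(x_2 ↔ x_2) → x_1 = 8 → 4 = 4
x_2 ↔ x_2 = 1 ↔ 1 = 8
((x_2 ↔ x_2) → x_1) ↔ (x_2 ↔ x_2) = 4 ↔ 8 = 4
x_2 → x_1 = 1 → 4 = 8
(((x_2 ↔ x_2) → x_1) ↔ (x_2 ↔ x_2)) ↔ (x_2 → x_1) = 4 ↔ 8 = 4
x_1 ↔ x_1 = 4 ↔ 4 = 8
x_2 ↔ x_2 = 1 ↔ 1 = 8
¬x_2 = ¬1 = 7
(x_2 ↔ x_2) → ¬x_2 = 8 → 7 = 7
(x_1 ↔ x_1) ↔ ((x_2 ↔ x_2) → ¬x_2) = 8 ↔ 7 = 7
x_2 → x_1 = 1 → 4 = 8
¬x_2 = ¬1 = 7
¬x_2 → x_1 = 7 → 4 = 5
x_1 ↔ x_1 = 4 ↔ 4 = 8
(¬x_2 → x_1) ↔ (x_1 ↔ x_1) = 5 ↔ 8 = 5
(x_2 → x_1) ↔ ((¬x_2 → x_1) ↔ (x_1 ↔ x_1)) = 8 ↔ 5 = 5
((x_1 ↔ x_1) ↔ ((x_2 ↔ x_2) → ¬x_2)) → ((x_2 → x_1) ↔ ((¬x_2 → x_1) ↔ (x_1 ↔ x_1))) = 7 → 5 = 6
((((x_2 ↔ x_2) → x_1) ↔ (x_2 ↔ x_2)) ↔ (x_2 → x_1)) ↔ (((x_1 ↔ x_1) ↔ ((x_2 ↔ x_2) → ¬x_2)) → ((x_2 → x_1) ↔ ((¬x_2 → x_1) ↔ (x_1 ↔ x_1)))) = 4 ↔ 6 = 6
x_1 ↔ x_2 = 4 ↔ 1 = 5
¬(x_1 ↔ x_2) = ¬5 = 3
x_2 ↔ x_2 = 1 ↔ 1 = 8
(x_2 ↔ x_2) ↔ x_2 = 8 ↔ 1 = 1
x_2 ↔ x_2 = 1 ↔ 1 = 8
x_2 ↔ x_2 = 1 ↔ 1 = 8
(x_2 ↔ x_2) → (x_2 ↔ x_2) = 8 → 8 = 8
((x_2 ↔ x_2) ↔ x_2) ↔ ((x_2 ↔ x_2) → (x_2 ↔ x_2)) = 1 ↔ 8 = 1
¬(x_1 ↔ x_2) → (((x_2 ↔ x_2) ↔ x_2) ↔ ((x_2 ↔ x_2) → (x_2 ↔ x_2))) = 3 → 1 = 6
x_1 → x_1 = 4 → 4 = 8
¬x_2 = ¬1 = 7
(x_1 → x_1) ↔ ¬x_2 = 8 ↔ 7 = 7
x_1 ↔ x_2 = 4 ↔ 1 = 5
(x_1 ↔ x_2) ↔ x_2 = 5 ↔ 1 = 4
((x_1 → x_1) ↔ ¬x_2) → ((x_1 ↔ x_2) ↔ x_2) = 7 → 4 = 5
x_1 → x_1 = 4 → 4 = 8
¬(x_1 → x_1) = ¬8 = 0
(((x_1 → x_1) ↔ ¬x_2) → ((x_1 ↔ x_2) ↔ x_2)) → ¬(x_1 → x_1) = 5 → 0 = 3
(¬(x_1 ↔ x_2) → (((x_2 ↔ x_2) ↔ x_2) ↔ ((x_2 ↔ x_2) → (x_2 ↔ x_2)))) → ((((x_1 → x_1) ↔ ¬x_2) → ((x_1 ↔ x_2) ↔ x_2)) → ¬(x_1 → x_1)) = 6 → 3 = 5
(((((x_2 ↔ x_2) → x_1) ↔ (x_2 ↔ x_2)) ↔ (x_2 → x_1)) ↔ (((x_1 ↔ x_1) ↔ ((x_2 ↔ x_2) → ¬x_2)) → ((x_2 → x_1) ↔ ((¬x_2 → x_1) ↔ (x_1 ↔ x_1))))) ↔ ((¬(x_1 ↔ x_2) → (((x_2 ↔ x_2) ↔ x_2) ↔ ((x_2 ↔ x_2) → (x_2 ↔ x_2)))) → ((((x_1 → x_1) ↔ ¬x_2) → ((x_1 ↔ x_2) ↔ x_2)) → ¬(x_1 → x_1))) = 6 ↔ 5 = 7

7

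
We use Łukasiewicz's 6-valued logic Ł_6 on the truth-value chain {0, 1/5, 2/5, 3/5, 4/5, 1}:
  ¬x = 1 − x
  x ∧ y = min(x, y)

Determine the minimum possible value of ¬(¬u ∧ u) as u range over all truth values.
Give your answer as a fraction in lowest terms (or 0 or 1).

3/5

Take u = 2/5:
¬u = ¬2/5 = 3/5
¬u ∧ u = 3/5 ∧ 2/5 = 2/5
¬(¬u ∧ u) = ¬2/5 = 3/5
No assignment yields a value below 3/5, so this is the minimum.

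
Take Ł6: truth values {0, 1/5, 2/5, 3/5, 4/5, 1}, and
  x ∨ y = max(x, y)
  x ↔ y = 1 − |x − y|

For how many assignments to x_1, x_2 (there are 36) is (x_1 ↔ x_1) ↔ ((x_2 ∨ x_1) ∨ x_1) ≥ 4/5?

value 1: 11 assignments (counts)
value 4/5: 9 assignments (counts)
value 3/5: 7 assignments
value 2/5: 5 assignments
value 1/5: 3 assignments
value 0: 1 assignment
So 20 of the 36 assignments meet the threshold.

20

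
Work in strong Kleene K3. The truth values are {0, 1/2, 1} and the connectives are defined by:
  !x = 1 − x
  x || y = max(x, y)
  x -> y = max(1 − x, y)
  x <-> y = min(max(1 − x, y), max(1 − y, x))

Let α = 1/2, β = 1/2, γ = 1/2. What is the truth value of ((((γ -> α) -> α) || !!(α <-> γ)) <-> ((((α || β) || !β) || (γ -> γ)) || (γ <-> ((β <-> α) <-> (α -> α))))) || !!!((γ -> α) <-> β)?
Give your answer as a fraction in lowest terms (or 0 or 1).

γ -> α = 1/2 -> 1/2 = 1/2
(γ -> α) -> α = 1/2 -> 1/2 = 1/2
α <-> γ = 1/2 <-> 1/2 = 1/2
!(α <-> γ) = !1/2 = 1/2
!!(α <-> γ) = !1/2 = 1/2
((γ -> α) -> α) || !!(α <-> γ) = 1/2 || 1/2 = 1/2
α || β = 1/2 || 1/2 = 1/2
!β = !1/2 = 1/2
(α || β) || !β = 1/2 || 1/2 = 1/2
γ -> γ = 1/2 -> 1/2 = 1/2
((α || β) || !β) || (γ -> γ) = 1/2 || 1/2 = 1/2
β <-> α = 1/2 <-> 1/2 = 1/2
α -> α = 1/2 -> 1/2 = 1/2
(β <-> α) <-> (α -> α) = 1/2 <-> 1/2 = 1/2
γ <-> ((β <-> α) <-> (α -> α)) = 1/2 <-> 1/2 = 1/2
(((α || β) || !β) || (γ -> γ)) || (γ <-> ((β <-> α) <-> (α -> α))) = 1/2 || 1/2 = 1/2
(((γ -> α) -> α) || !!(α <-> γ)) <-> ((((α || β) || !β) || (γ -> γ)) || (γ <-> ((β <-> α) <-> (α -> α)))) = 1/2 <-> 1/2 = 1/2
γ -> α = 1/2 -> 1/2 = 1/2
(γ -> α) <-> β = 1/2 <-> 1/2 = 1/2
!((γ -> α) <-> β) = !1/2 = 1/2
!!((γ -> α) <-> β) = !1/2 = 1/2
!!!((γ -> α) <-> β) = !1/2 = 1/2
((((γ -> α) -> α) || !!(α <-> γ)) <-> ((((α || β) || !β) || (γ -> γ)) || (γ <-> ((β <-> α) <-> (α -> α))))) || !!!((γ -> α) <-> β) = 1/2 || 1/2 = 1/2

1/2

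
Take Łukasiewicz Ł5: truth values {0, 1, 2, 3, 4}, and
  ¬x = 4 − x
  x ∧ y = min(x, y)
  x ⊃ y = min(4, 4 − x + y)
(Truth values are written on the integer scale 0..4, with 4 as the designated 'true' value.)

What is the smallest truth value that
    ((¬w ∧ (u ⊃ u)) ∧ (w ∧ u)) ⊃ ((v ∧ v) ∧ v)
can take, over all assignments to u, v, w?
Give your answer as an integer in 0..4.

Take u = 2, v = 0, w = 2:
¬w = ¬2 = 2
u ⊃ u = 2 ⊃ 2 = 4
¬w ∧ (u ⊃ u) = 2 ∧ 4 = 2
w ∧ u = 2 ∧ 2 = 2
(¬w ∧ (u ⊃ u)) ∧ (w ∧ u) = 2 ∧ 2 = 2
v ∧ v = 0 ∧ 0 = 0
(v ∧ v) ∧ v = 0 ∧ 0 = 0
((¬w ∧ (u ⊃ u)) ∧ (w ∧ u)) ⊃ ((v ∧ v) ∧ v) = 2 ⊃ 0 = 2
No assignment yields a value below 2, so this is the minimum.

2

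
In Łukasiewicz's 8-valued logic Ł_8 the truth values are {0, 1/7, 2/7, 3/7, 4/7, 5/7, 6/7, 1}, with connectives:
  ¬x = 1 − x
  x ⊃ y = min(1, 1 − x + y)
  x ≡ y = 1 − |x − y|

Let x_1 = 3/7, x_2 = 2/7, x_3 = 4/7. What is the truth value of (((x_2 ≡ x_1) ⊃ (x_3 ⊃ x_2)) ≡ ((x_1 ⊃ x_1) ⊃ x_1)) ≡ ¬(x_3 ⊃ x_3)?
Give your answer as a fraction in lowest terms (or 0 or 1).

x_2 ≡ x_1 = 2/7 ≡ 3/7 = 6/7
x_3 ⊃ x_2 = 4/7 ⊃ 2/7 = 5/7
(x_2 ≡ x_1) ⊃ (x_3 ⊃ x_2) = 6/7 ⊃ 5/7 = 6/7
x_1 ⊃ x_1 = 3/7 ⊃ 3/7 = 1
(x_1 ⊃ x_1) ⊃ x_1 = 1 ⊃ 3/7 = 3/7
((x_2 ≡ x_1) ⊃ (x_3 ⊃ x_2)) ≡ ((x_1 ⊃ x_1) ⊃ x_1) = 6/7 ≡ 3/7 = 4/7
x_3 ⊃ x_3 = 4/7 ⊃ 4/7 = 1
¬(x_3 ⊃ x_3) = ¬1 = 0
(((x_2 ≡ x_1) ⊃ (x_3 ⊃ x_2)) ≡ ((x_1 ⊃ x_1) ⊃ x_1)) ≡ ¬(x_3 ⊃ x_3) = 4/7 ≡ 0 = 3/7

3/7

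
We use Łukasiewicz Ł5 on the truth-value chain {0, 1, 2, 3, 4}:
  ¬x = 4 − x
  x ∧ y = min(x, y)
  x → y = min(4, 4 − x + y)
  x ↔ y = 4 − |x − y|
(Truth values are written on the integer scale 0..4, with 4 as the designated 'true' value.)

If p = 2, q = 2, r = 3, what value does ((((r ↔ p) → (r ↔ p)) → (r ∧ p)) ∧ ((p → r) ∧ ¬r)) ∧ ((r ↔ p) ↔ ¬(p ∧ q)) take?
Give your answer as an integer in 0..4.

1

r ↔ p = 3 ↔ 2 = 3
r ↔ p = 3 ↔ 2 = 3
(r ↔ p) → (r ↔ p) = 3 → 3 = 4
r ∧ p = 3 ∧ 2 = 2
((r ↔ p) → (r ↔ p)) → (r ∧ p) = 4 → 2 = 2
p → r = 2 → 3 = 4
¬r = ¬3 = 1
(p → r) ∧ ¬r = 4 ∧ 1 = 1
(((r ↔ p) → (r ↔ p)) → (r ∧ p)) ∧ ((p → r) ∧ ¬r) = 2 ∧ 1 = 1
r ↔ p = 3 ↔ 2 = 3
p ∧ q = 2 ∧ 2 = 2
¬(p ∧ q) = ¬2 = 2
(r ↔ p) ↔ ¬(p ∧ q) = 3 ↔ 2 = 3
((((r ↔ p) → (r ↔ p)) → (r ∧ p)) ∧ ((p → r) ∧ ¬r)) ∧ ((r ↔ p) ↔ ¬(p ∧ q)) = 1 ∧ 3 = 1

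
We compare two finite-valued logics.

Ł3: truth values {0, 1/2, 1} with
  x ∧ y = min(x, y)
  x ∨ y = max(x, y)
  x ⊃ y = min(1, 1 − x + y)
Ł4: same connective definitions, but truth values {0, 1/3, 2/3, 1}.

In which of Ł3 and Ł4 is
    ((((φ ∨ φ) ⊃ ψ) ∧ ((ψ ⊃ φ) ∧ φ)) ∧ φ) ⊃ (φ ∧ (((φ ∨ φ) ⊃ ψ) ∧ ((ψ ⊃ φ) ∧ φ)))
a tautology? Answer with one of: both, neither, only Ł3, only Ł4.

In Ł3: every assignment gives 1 — tautology.
In Ł4: every assignment gives 1 — tautology.

both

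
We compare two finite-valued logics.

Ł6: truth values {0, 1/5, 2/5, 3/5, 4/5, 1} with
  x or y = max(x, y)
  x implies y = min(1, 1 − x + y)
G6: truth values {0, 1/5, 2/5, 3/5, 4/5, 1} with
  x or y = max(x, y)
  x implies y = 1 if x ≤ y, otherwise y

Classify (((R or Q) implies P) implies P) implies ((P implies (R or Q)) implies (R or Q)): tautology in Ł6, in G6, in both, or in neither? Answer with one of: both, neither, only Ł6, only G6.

only Ł6

In Ł6: every assignment gives 1 — tautology.
In G6: at P = 0, Q = 0, R = 1/5 the value is 1/5 — not a tautology.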